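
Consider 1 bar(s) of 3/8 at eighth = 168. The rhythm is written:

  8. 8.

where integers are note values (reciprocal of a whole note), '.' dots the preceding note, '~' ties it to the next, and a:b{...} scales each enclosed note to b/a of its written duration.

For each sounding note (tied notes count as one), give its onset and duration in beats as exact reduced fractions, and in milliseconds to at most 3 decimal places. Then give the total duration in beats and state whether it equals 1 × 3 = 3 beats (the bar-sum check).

1) 0.0ms=0b +535.714ms=3/2b
2) 535.714ms=3/2b +535.714ms=3/2b
Σ=3b of 3 (168bpm 3/8) — PASS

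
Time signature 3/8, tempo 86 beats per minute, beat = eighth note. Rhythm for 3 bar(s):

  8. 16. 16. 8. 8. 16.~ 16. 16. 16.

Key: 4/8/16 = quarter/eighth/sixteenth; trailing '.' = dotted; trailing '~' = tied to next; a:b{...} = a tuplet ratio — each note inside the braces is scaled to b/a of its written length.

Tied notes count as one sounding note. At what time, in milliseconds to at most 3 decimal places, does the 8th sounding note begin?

note 8 onset = 33/4b = 5755.814ms

1. 0.0ms @ 0 + 1046.512ms (3/2)
2. 1046.512ms @ 3/2 + 523.256ms (3/4)
3. 1569.767ms @ 9/4 + 523.256ms (3/4)
4. 2093.023ms @ 3 + 1046.512ms (3/2)
5. 3139.535ms @ 9/2 + 1046.512ms (3/2)
6. 4186.047ms @ 6 + 1046.512ms (3/2)
7. 5232.558ms @ 15/2 + 523.256ms (3/4)
8. 5755.814ms @ 33/4 + 523.256ms (3/4)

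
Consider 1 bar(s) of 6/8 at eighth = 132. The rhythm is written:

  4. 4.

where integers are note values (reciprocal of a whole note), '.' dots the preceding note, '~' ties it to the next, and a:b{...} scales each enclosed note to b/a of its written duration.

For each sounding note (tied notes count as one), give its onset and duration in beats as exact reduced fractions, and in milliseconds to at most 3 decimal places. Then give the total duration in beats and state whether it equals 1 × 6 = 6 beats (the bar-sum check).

1) 0.0ms=0b +1363.636ms=3b
2) 1363.636ms=3b +1363.636ms=3b
Σ=6b of 6 (132bpm 6/8) — PASS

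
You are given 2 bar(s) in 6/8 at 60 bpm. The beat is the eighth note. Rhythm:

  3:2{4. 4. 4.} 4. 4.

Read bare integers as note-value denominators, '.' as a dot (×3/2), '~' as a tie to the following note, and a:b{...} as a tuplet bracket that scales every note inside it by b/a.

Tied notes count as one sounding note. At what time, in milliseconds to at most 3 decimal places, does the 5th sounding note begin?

note 5 onset = 9b = 9000.0ms

1. 0.0ms @ 0 + 2000.0ms (2)
2. 2000.0ms @ 2 + 2000.0ms (2)
3. 4000.0ms @ 4 + 2000.0ms (2)
4. 6000.0ms @ 6 + 3000.0ms (3)
5. 9000.0ms @ 9 + 3000.0ms (3)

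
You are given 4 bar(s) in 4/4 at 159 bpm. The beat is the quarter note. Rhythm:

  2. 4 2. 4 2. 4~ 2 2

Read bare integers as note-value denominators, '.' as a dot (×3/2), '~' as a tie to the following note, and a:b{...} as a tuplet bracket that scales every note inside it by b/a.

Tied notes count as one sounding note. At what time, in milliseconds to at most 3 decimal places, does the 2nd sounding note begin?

1. 0.0ms @ 0 + 1132.075ms (3)
2. 1132.075ms @ 3 + 377.358ms (1)
3. 1509.434ms @ 4 + 1132.075ms (3)
4. 2641.509ms @ 7 + 377.358ms (1)
5. 3018.868ms @ 8 + 1132.075ms (3)
6. 4150.943ms @ 11 + 1132.075ms (3)
7. 5283.019ms @ 14 + 754.717ms (2)

note 2 onset = 3b = 1132.075ms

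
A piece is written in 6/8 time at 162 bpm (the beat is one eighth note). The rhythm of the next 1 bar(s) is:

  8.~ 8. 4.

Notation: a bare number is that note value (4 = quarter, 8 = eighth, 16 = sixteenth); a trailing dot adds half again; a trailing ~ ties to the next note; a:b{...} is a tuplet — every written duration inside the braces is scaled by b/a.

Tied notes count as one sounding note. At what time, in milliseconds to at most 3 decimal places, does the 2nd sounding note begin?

1. 0.0ms @ 0 + 1111.111ms (3)
2. 1111.111ms @ 3 + 1111.111ms (3)

note 2 onset = 3b = 1111.111ms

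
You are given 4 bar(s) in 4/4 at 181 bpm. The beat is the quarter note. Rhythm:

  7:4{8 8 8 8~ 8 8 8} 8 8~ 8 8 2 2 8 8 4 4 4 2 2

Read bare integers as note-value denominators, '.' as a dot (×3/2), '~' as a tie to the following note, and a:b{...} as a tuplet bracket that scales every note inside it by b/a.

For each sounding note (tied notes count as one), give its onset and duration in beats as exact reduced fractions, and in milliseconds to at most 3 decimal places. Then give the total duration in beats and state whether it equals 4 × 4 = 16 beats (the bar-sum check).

1) 0.0ms=0b +94.712ms=2/7b
2) 94.712ms=2/7b +94.712ms=2/7b
3) 189.424ms=4/7b +94.712ms=2/7b
4) 284.136ms=6/7b +189.424ms=4/7b
5) 473.56ms=10/7b +94.712ms=2/7b
6) 568.272ms=12/7b +94.712ms=2/7b
7) 662.983ms=2b +165.746ms=1/2b
8) 828.729ms=5/2b +331.492ms=1b
9) 1160.221ms=7/2b +165.746ms=1/2b
10) 1325.967ms=4b +662.983ms=2b
11) 1988.95ms=6b +662.983ms=2b
12) 2651.934ms=8b +165.746ms=1/2b
13) 2817.68ms=17/2b +165.746ms=1/2b
14) 2983.425ms=9b +331.492ms=1b
15) 3314.917ms=10b +331.492ms=1b
16) 3646.409ms=11b +331.492ms=1b
17) 3977.901ms=12b +662.983ms=2b
18) 4640.884ms=14b +662.983ms=2b
Σ=16b of 16 (181bpm 4/4) — PASS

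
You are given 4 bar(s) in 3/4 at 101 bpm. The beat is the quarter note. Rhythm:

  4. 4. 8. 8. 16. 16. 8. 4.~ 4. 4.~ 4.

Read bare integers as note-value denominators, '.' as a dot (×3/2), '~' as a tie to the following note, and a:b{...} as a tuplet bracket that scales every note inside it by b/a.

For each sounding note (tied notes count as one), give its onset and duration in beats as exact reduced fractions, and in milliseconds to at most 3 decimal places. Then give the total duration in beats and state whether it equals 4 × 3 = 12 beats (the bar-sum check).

1) 0.0ms=0b +891.089ms=3/2b
2) 891.089ms=3/2b +891.089ms=3/2b
3) 1782.178ms=3b +445.545ms=3/4b
4) 2227.723ms=15/4b +445.545ms=3/4b
5) 2673.267ms=9/2b +222.772ms=3/8b
6) 2896.04ms=39/8b +222.772ms=3/8b
7) 3118.812ms=21/4b +445.545ms=3/4b
8) 3564.356ms=6b +1782.178ms=3b
9) 5346.535ms=9b +1782.178ms=3b
Σ=12b of 12 (101bpm 3/4) — PASS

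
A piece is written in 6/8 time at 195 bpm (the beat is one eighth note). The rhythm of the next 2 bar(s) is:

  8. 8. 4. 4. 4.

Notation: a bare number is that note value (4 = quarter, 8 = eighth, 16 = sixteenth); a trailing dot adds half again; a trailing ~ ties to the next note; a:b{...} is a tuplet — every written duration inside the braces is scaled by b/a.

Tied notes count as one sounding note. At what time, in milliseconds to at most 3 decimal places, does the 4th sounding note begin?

1. 0.0ms @ 0 + 461.538ms (3/2)
2. 461.538ms @ 3/2 + 461.538ms (3/2)
3. 923.077ms @ 3 + 923.077ms (3)
4. 1846.154ms @ 6 + 923.077ms (3)
5. 2769.231ms @ 9 + 923.077ms (3)

note 4 onset = 6b = 1846.154ms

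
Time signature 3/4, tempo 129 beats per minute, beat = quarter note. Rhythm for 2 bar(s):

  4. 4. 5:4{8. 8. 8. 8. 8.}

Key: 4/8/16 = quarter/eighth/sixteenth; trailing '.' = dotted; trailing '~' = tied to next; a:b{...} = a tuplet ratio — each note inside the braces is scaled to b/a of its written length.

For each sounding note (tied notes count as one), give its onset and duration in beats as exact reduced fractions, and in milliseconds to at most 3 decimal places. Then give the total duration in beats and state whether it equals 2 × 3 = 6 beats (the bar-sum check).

1) 0.0ms=0b +697.674ms=3/2b
2) 697.674ms=3/2b +697.674ms=3/2b
3) 1395.349ms=3b +279.07ms=3/5b
4) 1674.419ms=18/5b +279.07ms=3/5b
5) 1953.488ms=21/5b +279.07ms=3/5b
6) 2232.558ms=24/5b +279.07ms=3/5b
7) 2511.628ms=27/5b +279.07ms=3/5b
Σ=6b of 6 (129bpm 3/4) — PASS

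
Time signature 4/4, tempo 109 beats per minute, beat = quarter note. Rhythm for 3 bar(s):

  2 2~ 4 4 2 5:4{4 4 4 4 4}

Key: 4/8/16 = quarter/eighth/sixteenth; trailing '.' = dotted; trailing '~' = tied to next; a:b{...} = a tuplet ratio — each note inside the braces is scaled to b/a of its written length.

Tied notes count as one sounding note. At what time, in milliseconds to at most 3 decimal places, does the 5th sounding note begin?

1. 0.0ms @ 0 + 1100.917ms (2)
2. 1100.917ms @ 2 + 1651.376ms (3)
3. 2752.294ms @ 5 + 550.459ms (1)
4. 3302.752ms @ 6 + 1100.917ms (2)
5. 4403.67ms @ 8 + 440.367ms (4/5)
6. 4844.037ms @ 44/5 + 440.367ms (4/5)
7. 5284.404ms @ 48/5 + 440.367ms (4/5)
8. 5724.771ms @ 52/5 + 440.367ms (4/5)
9. 6165.138ms @ 56/5 + 440.367ms (4/5)

note 5 onset = 8b = 4403.67ms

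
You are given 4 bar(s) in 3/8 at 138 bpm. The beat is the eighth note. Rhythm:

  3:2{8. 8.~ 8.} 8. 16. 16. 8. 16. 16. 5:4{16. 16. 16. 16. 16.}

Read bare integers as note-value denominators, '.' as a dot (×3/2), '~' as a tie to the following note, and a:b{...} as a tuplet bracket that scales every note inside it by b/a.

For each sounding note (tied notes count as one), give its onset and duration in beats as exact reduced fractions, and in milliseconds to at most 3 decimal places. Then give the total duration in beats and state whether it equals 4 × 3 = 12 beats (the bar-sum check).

1) 0.0ms=0b +434.783ms=1b
2) 434.783ms=1b +869.565ms=2b
3) 1304.348ms=3b +652.174ms=3/2b
4) 1956.522ms=9/2b +326.087ms=3/4b
5) 2282.609ms=21/4b +326.087ms=3/4b
6) 2608.696ms=6b +652.174ms=3/2b
7) 3260.87ms=15/2b +326.087ms=3/4b
8) 3586.957ms=33/4b +326.087ms=3/4b
9) 3913.043ms=9b +260.87ms=3/5b
10) 4173.913ms=48/5b +260.87ms=3/5b
11) 4434.783ms=51/5b +260.87ms=3/5b
12) 4695.652ms=54/5b +260.87ms=3/5b
13) 4956.522ms=57/5b +260.87ms=3/5b
Σ=12b of 12 (138bpm 3/8) — PASS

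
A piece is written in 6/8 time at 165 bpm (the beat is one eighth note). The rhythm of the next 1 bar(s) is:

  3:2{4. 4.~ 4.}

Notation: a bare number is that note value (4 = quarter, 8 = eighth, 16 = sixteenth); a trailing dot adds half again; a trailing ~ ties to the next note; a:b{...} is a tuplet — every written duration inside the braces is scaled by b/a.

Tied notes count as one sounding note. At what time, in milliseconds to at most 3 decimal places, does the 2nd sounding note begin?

note 2 onset = 2b = 727.273ms

1. 0.0ms @ 0 + 727.273ms (2)
2. 727.273ms @ 2 + 1454.545ms (4)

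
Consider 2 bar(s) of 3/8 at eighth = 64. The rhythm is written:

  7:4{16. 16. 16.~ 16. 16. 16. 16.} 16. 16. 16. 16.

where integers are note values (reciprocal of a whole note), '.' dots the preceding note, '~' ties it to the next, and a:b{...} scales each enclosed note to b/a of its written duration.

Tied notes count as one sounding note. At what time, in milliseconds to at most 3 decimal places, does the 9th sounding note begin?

note 9 onset = 9/2b = 4218.75ms

1. 0.0ms @ 0 + 401.786ms (3/7)
2. 401.786ms @ 3/7 + 401.786ms (3/7)
3. 803.571ms @ 6/7 + 803.571ms (6/7)
4. 1607.143ms @ 12/7 + 401.786ms (3/7)
5. 2008.929ms @ 15/7 + 401.786ms (3/7)
6. 2410.714ms @ 18/7 + 401.786ms (3/7)
7. 2812.5ms @ 3 + 703.125ms (3/4)
8. 3515.625ms @ 15/4 + 703.125ms (3/4)
9. 4218.75ms @ 9/2 + 703.125ms (3/4)
10. 4921.875ms @ 21/4 + 703.125ms (3/4)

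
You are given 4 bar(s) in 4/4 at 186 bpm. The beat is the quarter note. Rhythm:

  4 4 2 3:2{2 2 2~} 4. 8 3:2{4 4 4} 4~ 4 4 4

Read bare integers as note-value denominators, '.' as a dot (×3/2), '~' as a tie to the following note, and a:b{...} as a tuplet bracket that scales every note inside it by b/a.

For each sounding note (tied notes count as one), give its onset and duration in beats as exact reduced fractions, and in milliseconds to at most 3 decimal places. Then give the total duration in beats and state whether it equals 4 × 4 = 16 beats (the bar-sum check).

1) 0.0ms=0b +322.581ms=1b
2) 322.581ms=1b +322.581ms=1b
3) 645.161ms=2b +645.161ms=2b
4) 1290.323ms=4b +430.108ms=4/3b
5) 1720.43ms=16/3b +430.108ms=4/3b
6) 2150.538ms=20/3b +913.978ms=17/6b
7) 3064.516ms=19/2b +161.29ms=1/2b
8) 3225.806ms=10b +215.054ms=2/3b
9) 3440.86ms=32/3b +215.054ms=2/3b
10) 3655.914ms=34/3b +215.054ms=2/3b
11) 3870.968ms=12b +645.161ms=2b
12) 4516.129ms=14b +322.581ms=1b
13) 4838.71ms=15b +322.581ms=1b
Σ=16b of 16 (186bpm 4/4) — PASS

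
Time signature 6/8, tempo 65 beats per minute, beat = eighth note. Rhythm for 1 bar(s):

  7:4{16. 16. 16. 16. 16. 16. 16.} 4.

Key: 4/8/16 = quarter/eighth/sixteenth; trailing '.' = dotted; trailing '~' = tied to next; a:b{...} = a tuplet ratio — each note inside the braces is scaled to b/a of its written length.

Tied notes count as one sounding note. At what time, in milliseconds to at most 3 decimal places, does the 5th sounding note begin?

note 5 onset = 12/7b = 1582.418ms

1. 0.0ms @ 0 + 395.604ms (3/7)
2. 395.604ms @ 3/7 + 395.604ms (3/7)
3. 791.209ms @ 6/7 + 395.604ms (3/7)
4. 1186.813ms @ 9/7 + 395.604ms (3/7)
5. 1582.418ms @ 12/7 + 395.604ms (3/7)
6. 1978.022ms @ 15/7 + 395.604ms (3/7)
7. 2373.626ms @ 18/7 + 395.604ms (3/7)
8. 2769.231ms @ 3 + 2769.231ms (3)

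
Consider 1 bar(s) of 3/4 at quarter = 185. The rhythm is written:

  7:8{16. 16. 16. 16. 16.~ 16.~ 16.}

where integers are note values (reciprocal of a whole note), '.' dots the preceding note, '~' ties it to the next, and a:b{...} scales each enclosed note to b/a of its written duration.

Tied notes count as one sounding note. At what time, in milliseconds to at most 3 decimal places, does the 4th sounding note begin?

1. 0.0ms @ 0 + 138.996ms (3/7)
2. 138.996ms @ 3/7 + 138.996ms (3/7)
3. 277.992ms @ 6/7 + 138.996ms (3/7)
4. 416.988ms @ 9/7 + 138.996ms (3/7)
5. 555.985ms @ 12/7 + 416.988ms (9/7)

note 4 onset = 9/7b = 416.988ms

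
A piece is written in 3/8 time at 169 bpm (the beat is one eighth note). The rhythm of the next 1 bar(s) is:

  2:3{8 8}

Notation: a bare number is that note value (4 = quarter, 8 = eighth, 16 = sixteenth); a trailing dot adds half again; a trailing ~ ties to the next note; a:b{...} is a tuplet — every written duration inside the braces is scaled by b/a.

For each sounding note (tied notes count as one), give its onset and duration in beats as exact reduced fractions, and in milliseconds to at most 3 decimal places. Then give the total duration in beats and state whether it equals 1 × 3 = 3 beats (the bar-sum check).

1) 0.0ms=0b +532.544ms=3/2b
2) 532.544ms=3/2b +532.544ms=3/2b
Σ=3b of 3 (169bpm 3/8) — PASS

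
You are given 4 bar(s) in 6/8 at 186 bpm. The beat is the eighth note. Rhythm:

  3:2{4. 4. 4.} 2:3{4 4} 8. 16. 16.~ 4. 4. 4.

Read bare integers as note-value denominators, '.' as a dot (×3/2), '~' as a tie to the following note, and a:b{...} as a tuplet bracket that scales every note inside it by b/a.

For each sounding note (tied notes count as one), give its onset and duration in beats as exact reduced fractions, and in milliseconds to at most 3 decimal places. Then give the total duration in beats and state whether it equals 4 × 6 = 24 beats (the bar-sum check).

1) 0.0ms=0b +645.161ms=2b
2) 645.161ms=2b +645.161ms=2b
3) 1290.323ms=4b +645.161ms=2b
4) 1935.484ms=6b +967.742ms=3b
5) 2903.226ms=9b +967.742ms=3b
6) 3870.968ms=12b +483.871ms=3/2b
7) 4354.839ms=27/2b +241.935ms=3/4b
8) 4596.774ms=57/4b +1209.677ms=15/4b
9) 5806.452ms=18b +967.742ms=3b
10) 6774.194ms=21b +967.742ms=3b
Σ=24b of 24 (186bpm 6/8) — PASS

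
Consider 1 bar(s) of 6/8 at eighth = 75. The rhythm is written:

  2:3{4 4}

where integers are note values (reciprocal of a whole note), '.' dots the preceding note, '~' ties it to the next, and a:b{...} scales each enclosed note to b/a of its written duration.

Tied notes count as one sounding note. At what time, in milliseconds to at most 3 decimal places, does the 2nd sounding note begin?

1. 0.0ms @ 0 + 2400.0ms (3)
2. 2400.0ms @ 3 + 2400.0ms (3)

note 2 onset = 3b = 2400.0ms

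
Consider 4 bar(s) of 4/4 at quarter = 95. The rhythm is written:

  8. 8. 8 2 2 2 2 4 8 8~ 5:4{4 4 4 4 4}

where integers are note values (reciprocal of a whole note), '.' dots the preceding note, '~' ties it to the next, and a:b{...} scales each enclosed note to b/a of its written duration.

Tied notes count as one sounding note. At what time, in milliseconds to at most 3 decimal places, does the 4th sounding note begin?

note 4 onset = 2b = 1263.158ms

1. 0.0ms @ 0 + 473.684ms (3/4)
2. 473.684ms @ 3/4 + 473.684ms (3/4)
3. 947.368ms @ 3/2 + 315.789ms (1/2)
4. 1263.158ms @ 2 + 1263.158ms (2)
5. 2526.316ms @ 4 + 1263.158ms (2)
6. 3789.474ms @ 6 + 1263.158ms (2)
7. 5052.632ms @ 8 + 1263.158ms (2)
8. 6315.789ms @ 10 + 631.579ms (1)
9. 6947.368ms @ 11 + 315.789ms (1/2)
10. 7263.158ms @ 23/2 + 821.053ms (13/10)
11. 8084.211ms @ 64/5 + 505.263ms (4/5)
12. 8589.474ms @ 68/5 + 505.263ms (4/5)
13. 9094.737ms @ 72/5 + 505.263ms (4/5)
14. 9600.0ms @ 76/5 + 505.263ms (4/5)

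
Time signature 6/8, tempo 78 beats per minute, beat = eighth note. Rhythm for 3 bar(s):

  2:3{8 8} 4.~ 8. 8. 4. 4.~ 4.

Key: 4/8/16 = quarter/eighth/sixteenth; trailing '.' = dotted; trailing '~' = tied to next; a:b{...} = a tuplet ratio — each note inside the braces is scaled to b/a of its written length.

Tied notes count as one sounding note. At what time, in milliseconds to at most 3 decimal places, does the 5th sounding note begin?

note 5 onset = 9b = 6923.077ms

1. 0.0ms @ 0 + 1153.846ms (3/2)
2. 1153.846ms @ 3/2 + 1153.846ms (3/2)
3. 2307.692ms @ 3 + 3461.538ms (9/2)
4. 5769.231ms @ 15/2 + 1153.846ms (3/2)
5. 6923.077ms @ 9 + 2307.692ms (3)
6. 9230.769ms @ 12 + 4615.385ms (6)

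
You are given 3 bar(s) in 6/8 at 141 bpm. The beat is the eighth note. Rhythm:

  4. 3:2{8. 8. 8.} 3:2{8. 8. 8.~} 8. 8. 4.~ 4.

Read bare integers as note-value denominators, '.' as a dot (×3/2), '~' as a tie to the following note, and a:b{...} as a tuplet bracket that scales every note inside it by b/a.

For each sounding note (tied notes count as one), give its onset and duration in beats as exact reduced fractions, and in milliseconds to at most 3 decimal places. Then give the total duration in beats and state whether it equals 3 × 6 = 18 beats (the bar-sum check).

1) 0.0ms=0b +1276.596ms=3b
2) 1276.596ms=3b +425.532ms=1b
3) 1702.128ms=4b +425.532ms=1b
4) 2127.66ms=5b +425.532ms=1b
5) 2553.191ms=6b +425.532ms=1b
6) 2978.723ms=7b +425.532ms=1b
7) 3404.255ms=8b +1063.83ms=5/2b
8) 4468.085ms=21/2b +638.298ms=3/2b
9) 5106.383ms=12b +2553.191ms=6b
Σ=18b of 18 (141bpm 6/8) — PASS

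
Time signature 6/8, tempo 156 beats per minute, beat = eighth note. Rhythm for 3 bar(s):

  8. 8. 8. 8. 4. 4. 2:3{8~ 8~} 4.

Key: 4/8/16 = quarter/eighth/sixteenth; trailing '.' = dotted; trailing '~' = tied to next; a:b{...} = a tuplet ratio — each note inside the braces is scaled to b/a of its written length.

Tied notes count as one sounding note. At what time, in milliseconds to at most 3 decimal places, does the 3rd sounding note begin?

note 3 onset = 3b = 1153.846ms

1. 0.0ms @ 0 + 576.923ms (3/2)
2. 576.923ms @ 3/2 + 576.923ms (3/2)
3. 1153.846ms @ 3 + 576.923ms (3/2)
4. 1730.769ms @ 9/2 + 576.923ms (3/2)
5. 2307.692ms @ 6 + 1153.846ms (3)
6. 3461.538ms @ 9 + 1153.846ms (3)
7. 4615.385ms @ 12 + 2307.692ms (6)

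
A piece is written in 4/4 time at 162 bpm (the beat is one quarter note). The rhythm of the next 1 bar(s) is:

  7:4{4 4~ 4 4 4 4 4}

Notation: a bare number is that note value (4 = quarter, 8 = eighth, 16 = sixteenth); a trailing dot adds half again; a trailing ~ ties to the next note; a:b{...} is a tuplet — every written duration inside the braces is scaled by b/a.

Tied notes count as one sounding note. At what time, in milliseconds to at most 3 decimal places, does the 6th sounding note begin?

1. 0.0ms @ 0 + 211.64ms (4/7)
2. 211.64ms @ 4/7 + 423.28ms (8/7)
3. 634.921ms @ 12/7 + 211.64ms (4/7)
4. 846.561ms @ 16/7 + 211.64ms (4/7)
5. 1058.201ms @ 20/7 + 211.64ms (4/7)
6. 1269.841ms @ 24/7 + 211.64ms (4/7)

note 6 onset = 24/7b = 1269.841ms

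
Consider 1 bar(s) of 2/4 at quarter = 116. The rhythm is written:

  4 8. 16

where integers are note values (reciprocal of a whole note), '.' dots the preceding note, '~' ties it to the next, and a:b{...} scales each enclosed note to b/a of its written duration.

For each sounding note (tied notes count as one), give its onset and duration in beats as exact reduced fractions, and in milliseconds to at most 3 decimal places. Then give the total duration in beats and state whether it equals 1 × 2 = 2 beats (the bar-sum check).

1) 0.0ms=0b +517.241ms=1b
2) 517.241ms=1b +387.931ms=3/4b
3) 905.172ms=7/4b +129.31ms=1/4b
Σ=2b of 2 (116bpm 2/4) — PASS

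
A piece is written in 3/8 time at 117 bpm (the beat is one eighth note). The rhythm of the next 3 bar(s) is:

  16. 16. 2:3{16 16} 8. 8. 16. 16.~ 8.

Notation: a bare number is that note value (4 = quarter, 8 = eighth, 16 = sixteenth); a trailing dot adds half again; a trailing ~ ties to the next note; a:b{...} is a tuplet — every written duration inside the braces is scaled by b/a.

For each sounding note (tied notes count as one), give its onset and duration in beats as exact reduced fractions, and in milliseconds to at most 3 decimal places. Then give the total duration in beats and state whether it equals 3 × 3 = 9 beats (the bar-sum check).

1) 0.0ms=0b +384.615ms=3/4b
2) 384.615ms=3/4b +384.615ms=3/4b
3) 769.231ms=3/2b +384.615ms=3/4b
4) 1153.846ms=9/4b +384.615ms=3/4b
5) 1538.462ms=3b +769.231ms=3/2b
6) 2307.692ms=9/2b +769.231ms=3/2b
7) 3076.923ms=6b +384.615ms=3/4b
8) 3461.538ms=27/4b +1153.846ms=9/4b
Σ=9b of 9 (117bpm 3/8) — PASS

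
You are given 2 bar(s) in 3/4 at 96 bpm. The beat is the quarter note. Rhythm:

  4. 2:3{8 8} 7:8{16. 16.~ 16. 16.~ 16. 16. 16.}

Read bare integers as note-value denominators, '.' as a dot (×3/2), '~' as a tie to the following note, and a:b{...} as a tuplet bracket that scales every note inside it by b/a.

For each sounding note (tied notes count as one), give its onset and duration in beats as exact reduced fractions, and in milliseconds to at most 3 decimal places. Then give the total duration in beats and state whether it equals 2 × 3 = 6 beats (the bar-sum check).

1) 0.0ms=0b +937.5ms=3/2b
2) 937.5ms=3/2b +468.75ms=3/4b
3) 1406.25ms=9/4b +468.75ms=3/4b
4) 1875.0ms=3b +267.857ms=3/7b
5) 2142.857ms=24/7b +535.714ms=6/7b
6) 2678.571ms=30/7b +535.714ms=6/7b
7) 3214.286ms=36/7b +267.857ms=3/7b
8) 3482.143ms=39/7b +267.857ms=3/7b
Σ=6b of 6 (96bpm 3/4) — PASS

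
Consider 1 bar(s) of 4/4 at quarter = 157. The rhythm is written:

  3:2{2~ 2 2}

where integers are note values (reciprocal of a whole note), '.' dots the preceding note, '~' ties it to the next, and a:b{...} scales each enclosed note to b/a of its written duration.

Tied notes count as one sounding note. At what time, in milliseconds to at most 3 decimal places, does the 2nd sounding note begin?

note 2 onset = 8/3b = 1019.108ms

1. 0.0ms @ 0 + 1019.108ms (8/3)
2. 1019.108ms @ 8/3 + 509.554ms (4/3)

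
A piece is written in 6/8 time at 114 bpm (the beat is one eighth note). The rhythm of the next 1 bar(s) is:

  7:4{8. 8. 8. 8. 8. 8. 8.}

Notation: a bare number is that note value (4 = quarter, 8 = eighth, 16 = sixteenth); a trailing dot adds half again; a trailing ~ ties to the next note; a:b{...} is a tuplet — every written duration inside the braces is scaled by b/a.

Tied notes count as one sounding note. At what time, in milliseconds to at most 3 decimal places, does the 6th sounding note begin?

note 6 onset = 30/7b = 2255.639ms

1. 0.0ms @ 0 + 451.128ms (6/7)
2. 451.128ms @ 6/7 + 451.128ms (6/7)
3. 902.256ms @ 12/7 + 451.128ms (6/7)
4. 1353.383ms @ 18/7 + 451.128ms (6/7)
5. 1804.511ms @ 24/7 + 451.128ms (6/7)
6. 2255.639ms @ 30/7 + 451.128ms (6/7)
7. 2706.767ms @ 36/7 + 451.128ms (6/7)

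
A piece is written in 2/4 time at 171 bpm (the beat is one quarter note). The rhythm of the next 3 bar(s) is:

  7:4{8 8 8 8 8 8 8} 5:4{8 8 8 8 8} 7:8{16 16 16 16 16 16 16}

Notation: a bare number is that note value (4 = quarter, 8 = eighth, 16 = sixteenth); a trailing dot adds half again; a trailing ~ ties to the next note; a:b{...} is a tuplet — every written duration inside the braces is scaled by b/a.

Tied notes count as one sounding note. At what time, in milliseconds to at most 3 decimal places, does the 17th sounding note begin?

1. 0.0ms @ 0 + 100.251ms (2/7)
2. 100.251ms @ 2/7 + 100.251ms (2/7)
3. 200.501ms @ 4/7 + 100.251ms (2/7)
4. 300.752ms @ 6/7 + 100.251ms (2/7)
5. 401.003ms @ 8/7 + 100.251ms (2/7)
6. 501.253ms @ 10/7 + 100.251ms (2/7)
7. 601.504ms @ 12/7 + 100.251ms (2/7)
8. 701.754ms @ 2 + 140.351ms (2/5)
9. 842.105ms @ 12/5 + 140.351ms (2/5)
10. 982.456ms @ 14/5 + 140.351ms (2/5)
11. 1122.807ms @ 16/5 + 140.351ms (2/5)
12. 1263.158ms @ 18/5 + 140.351ms (2/5)
13. 1403.509ms @ 4 + 100.251ms (2/7)
14. 1503.759ms @ 30/7 + 100.251ms (2/7)
15. 1604.01ms @ 32/7 + 100.251ms (2/7)
16. 1704.261ms @ 34/7 + 100.251ms (2/7)
17. 1804.511ms @ 36/7 + 100.251ms (2/7)
18. 1904.762ms @ 38/7 + 100.251ms (2/7)
19. 2005.013ms @ 40/7 + 100.251ms (2/7)

note 17 onset = 36/7b = 1804.511ms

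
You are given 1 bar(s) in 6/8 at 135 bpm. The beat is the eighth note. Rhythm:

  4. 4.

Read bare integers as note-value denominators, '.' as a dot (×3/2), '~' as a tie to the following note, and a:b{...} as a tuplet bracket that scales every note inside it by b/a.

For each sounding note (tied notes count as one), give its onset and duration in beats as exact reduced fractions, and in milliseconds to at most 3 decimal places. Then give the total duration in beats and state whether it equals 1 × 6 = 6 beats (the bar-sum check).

1) 0.0ms=0b +1333.333ms=3b
2) 1333.333ms=3b +1333.333ms=3b
Σ=6b of 6 (135bpm 6/8) — PASS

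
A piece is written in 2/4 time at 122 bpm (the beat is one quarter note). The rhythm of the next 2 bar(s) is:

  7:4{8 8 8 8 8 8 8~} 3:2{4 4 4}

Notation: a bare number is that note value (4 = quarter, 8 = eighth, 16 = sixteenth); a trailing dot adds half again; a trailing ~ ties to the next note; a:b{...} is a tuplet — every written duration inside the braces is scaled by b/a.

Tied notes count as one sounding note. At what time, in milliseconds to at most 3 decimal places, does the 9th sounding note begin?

note 9 onset = 10/3b = 1639.344ms

1. 0.0ms @ 0 + 140.515ms (2/7)
2. 140.515ms @ 2/7 + 140.515ms (2/7)
3. 281.03ms @ 4/7 + 140.515ms (2/7)
4. 421.546ms @ 6/7 + 140.515ms (2/7)
5. 562.061ms @ 8/7 + 140.515ms (2/7)
6. 702.576ms @ 10/7 + 140.515ms (2/7)
7. 843.091ms @ 12/7 + 468.384ms (20/21)
8. 1311.475ms @ 8/3 + 327.869ms (2/3)
9. 1639.344ms @ 10/3 + 327.869ms (2/3)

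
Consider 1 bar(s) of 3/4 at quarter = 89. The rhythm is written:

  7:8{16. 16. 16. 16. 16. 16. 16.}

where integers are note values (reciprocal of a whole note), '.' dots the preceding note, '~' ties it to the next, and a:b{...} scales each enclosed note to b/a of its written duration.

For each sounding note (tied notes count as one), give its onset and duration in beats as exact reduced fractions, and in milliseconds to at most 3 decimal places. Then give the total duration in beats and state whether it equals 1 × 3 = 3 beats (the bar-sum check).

1) 0.0ms=0b +288.925ms=3/7b
2) 288.925ms=3/7b +288.925ms=3/7b
3) 577.849ms=6/7b +288.925ms=3/7b
4) 866.774ms=9/7b +288.925ms=3/7b
5) 1155.698ms=12/7b +288.925ms=3/7b
6) 1444.623ms=15/7b +288.925ms=3/7b
7) 1733.547ms=18/7b +288.925ms=3/7b
Σ=3b of 3 (89bpm 3/4) — PASS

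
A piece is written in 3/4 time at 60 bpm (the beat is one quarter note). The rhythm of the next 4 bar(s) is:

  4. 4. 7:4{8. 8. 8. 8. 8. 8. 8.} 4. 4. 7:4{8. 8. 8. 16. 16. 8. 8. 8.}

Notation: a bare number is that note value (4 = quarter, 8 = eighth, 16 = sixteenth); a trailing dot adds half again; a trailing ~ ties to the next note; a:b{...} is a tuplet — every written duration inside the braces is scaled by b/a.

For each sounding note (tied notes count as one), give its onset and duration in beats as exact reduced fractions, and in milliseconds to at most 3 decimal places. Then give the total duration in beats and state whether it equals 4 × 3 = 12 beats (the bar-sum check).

1) 0.0ms=0b +1500.0ms=3/2b
2) 1500.0ms=3/2b +1500.0ms=3/2b
3) 3000.0ms=3b +428.571ms=3/7b
4) 3428.571ms=24/7b +428.571ms=3/7b
5) 3857.143ms=27/7b +428.571ms=3/7b
6) 4285.714ms=30/7b +428.571ms=3/7b
7) 4714.286ms=33/7b +428.571ms=3/7b
8) 5142.857ms=36/7b +428.571ms=3/7b
9) 5571.429ms=39/7b +428.571ms=3/7b
10) 6000.0ms=6b +1500.0ms=3/2b
11) 7500.0ms=15/2b +1500.0ms=3/2b
12) 9000.0ms=9b +428.571ms=3/7b
13) 9428.571ms=66/7b +428.571ms=3/7b
14) 9857.143ms=69/7b +428.571ms=3/7b
15) 10285.714ms=72/7b +214.286ms=3/14b
16) 10500.0ms=21/2b +214.286ms=3/14b
17) 10714.286ms=75/7b +428.571ms=3/7b
18) 11142.857ms=78/7b +428.571ms=3/7b
19) 11571.429ms=81/7b +428.571ms=3/7b
Σ=12b of 12 (60bpm 3/4) — PASS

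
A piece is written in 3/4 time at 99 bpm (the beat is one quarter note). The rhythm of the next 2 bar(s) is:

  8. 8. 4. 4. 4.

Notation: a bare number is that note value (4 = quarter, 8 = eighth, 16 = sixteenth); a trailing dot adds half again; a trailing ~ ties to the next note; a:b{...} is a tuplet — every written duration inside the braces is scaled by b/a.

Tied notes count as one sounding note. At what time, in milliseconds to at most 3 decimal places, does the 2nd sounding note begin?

note 2 onset = 3/4b = 454.545ms

1. 0.0ms @ 0 + 454.545ms (3/4)
2. 454.545ms @ 3/4 + 454.545ms (3/4)
3. 909.091ms @ 3/2 + 909.091ms (3/2)
4. 1818.182ms @ 3 + 909.091ms (3/2)
5. 2727.273ms @ 9/2 + 909.091ms (3/2)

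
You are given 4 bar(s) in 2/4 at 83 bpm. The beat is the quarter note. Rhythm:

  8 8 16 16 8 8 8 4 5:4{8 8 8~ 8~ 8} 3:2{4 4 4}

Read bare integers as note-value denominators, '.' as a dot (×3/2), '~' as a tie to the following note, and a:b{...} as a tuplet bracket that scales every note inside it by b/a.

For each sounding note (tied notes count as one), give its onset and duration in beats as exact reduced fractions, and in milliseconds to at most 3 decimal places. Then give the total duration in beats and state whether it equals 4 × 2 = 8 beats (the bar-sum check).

1) 0.0ms=0b +361.446ms=1/2b
2) 361.446ms=1/2b +361.446ms=1/2b
3) 722.892ms=1b +180.723ms=1/4b
4) 903.614ms=5/4b +180.723ms=1/4b
5) 1084.337ms=3/2b +361.446ms=1/2b
6) 1445.783ms=2b +361.446ms=1/2b
7) 1807.229ms=5/2b +361.446ms=1/2b
8) 2168.675ms=3b +722.892ms=1b
9) 2891.566ms=4b +289.157ms=2/5b
10) 3180.723ms=22/5b +289.157ms=2/5b
11) 3469.88ms=24/5b +867.47ms=6/5b
12) 4337.349ms=6b +481.928ms=2/3b
13) 4819.277ms=20/3b +481.928ms=2/3b
14) 5301.205ms=22/3b +481.928ms=2/3b
Σ=8b of 8 (83bpm 2/4) — PASS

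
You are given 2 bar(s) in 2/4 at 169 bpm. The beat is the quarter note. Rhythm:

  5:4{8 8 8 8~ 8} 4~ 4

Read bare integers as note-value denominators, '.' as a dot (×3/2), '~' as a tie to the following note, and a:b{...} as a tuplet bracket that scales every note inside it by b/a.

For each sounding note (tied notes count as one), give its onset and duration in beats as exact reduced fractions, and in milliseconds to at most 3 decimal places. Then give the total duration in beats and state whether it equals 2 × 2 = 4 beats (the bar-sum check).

1) 0.0ms=0b +142.012ms=2/5b
2) 142.012ms=2/5b +142.012ms=2/5b
3) 284.024ms=4/5b +142.012ms=2/5b
4) 426.036ms=6/5b +284.024ms=4/5b
5) 710.059ms=2b +710.059ms=2b
Σ=4b of 4 (169bpm 2/4) — PASS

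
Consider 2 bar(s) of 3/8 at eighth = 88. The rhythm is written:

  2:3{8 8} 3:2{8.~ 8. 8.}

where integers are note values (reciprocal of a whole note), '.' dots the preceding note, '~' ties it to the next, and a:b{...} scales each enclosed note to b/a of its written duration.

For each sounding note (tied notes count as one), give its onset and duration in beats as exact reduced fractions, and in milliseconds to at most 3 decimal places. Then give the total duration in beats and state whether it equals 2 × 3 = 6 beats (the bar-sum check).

1) 0.0ms=0b +1022.727ms=3/2b
2) 1022.727ms=3/2b +1022.727ms=3/2b
3) 2045.455ms=3b +1363.636ms=2b
4) 3409.091ms=5b +681.818ms=1b
Σ=6b of 6 (88bpm 3/8) — PASS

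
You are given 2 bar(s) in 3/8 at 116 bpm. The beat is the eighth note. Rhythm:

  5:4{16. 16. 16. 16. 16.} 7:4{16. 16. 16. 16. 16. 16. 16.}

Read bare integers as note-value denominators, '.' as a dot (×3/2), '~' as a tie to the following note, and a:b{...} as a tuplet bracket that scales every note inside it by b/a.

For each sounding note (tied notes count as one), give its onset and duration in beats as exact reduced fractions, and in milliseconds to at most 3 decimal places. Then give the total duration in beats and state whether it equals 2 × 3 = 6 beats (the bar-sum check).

1) 0.0ms=0b +310.345ms=3/5b
2) 310.345ms=3/5b +310.345ms=3/5b
3) 620.69ms=6/5b +310.345ms=3/5b
4) 931.034ms=9/5b +310.345ms=3/5b
5) 1241.379ms=12/5b +310.345ms=3/5b
6) 1551.724ms=3b +221.675ms=3/7b
7) 1773.399ms=24/7b +221.675ms=3/7b
8) 1995.074ms=27/7b +221.675ms=3/7b
9) 2216.749ms=30/7b +221.675ms=3/7b
10) 2438.424ms=33/7b +221.675ms=3/7b
11) 2660.099ms=36/7b +221.675ms=3/7b
12) 2881.773ms=39/7b +221.675ms=3/7b
Σ=6b of 6 (116bpm 3/8) — PASS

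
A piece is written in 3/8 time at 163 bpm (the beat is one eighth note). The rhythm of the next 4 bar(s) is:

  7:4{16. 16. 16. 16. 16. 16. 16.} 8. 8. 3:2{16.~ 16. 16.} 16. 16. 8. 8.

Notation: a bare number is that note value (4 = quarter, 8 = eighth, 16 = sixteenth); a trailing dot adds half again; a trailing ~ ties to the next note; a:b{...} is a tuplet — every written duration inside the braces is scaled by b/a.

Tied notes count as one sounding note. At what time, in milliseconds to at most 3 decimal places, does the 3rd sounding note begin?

1. 0.0ms @ 0 + 157.756ms (3/7)
2. 157.756ms @ 3/7 + 157.756ms (3/7)
3. 315.513ms @ 6/7 + 157.756ms (3/7)
4. 473.269ms @ 9/7 + 157.756ms (3/7)
5. 631.025ms @ 12/7 + 157.756ms (3/7)
6. 788.782ms @ 15/7 + 157.756ms (3/7)
7. 946.538ms @ 18/7 + 157.756ms (3/7)
8. 1104.294ms @ 3 + 552.147ms (3/2)
9. 1656.442ms @ 9/2 + 552.147ms (3/2)
10. 2208.589ms @ 6 + 368.098ms (1)
11. 2576.687ms @ 7 + 184.049ms (1/2)
12. 2760.736ms @ 15/2 + 276.074ms (3/4)
13. 3036.81ms @ 33/4 + 276.074ms (3/4)
14. 3312.883ms @ 9 + 552.147ms (3/2)
15. 3865.031ms @ 21/2 + 552.147ms (3/2)

note 3 onset = 6/7b = 315.513ms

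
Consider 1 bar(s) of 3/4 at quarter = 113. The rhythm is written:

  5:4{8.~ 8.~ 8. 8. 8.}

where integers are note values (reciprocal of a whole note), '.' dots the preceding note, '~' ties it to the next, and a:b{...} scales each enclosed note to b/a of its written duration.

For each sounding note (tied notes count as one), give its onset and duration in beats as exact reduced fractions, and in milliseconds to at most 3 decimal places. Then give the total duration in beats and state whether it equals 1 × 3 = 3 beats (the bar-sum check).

1) 0.0ms=0b +955.752ms=9/5b
2) 955.752ms=9/5b +318.584ms=3/5b
3) 1274.336ms=12/5b +318.584ms=3/5b
Σ=3b of 3 (113bpm 3/4) — PASS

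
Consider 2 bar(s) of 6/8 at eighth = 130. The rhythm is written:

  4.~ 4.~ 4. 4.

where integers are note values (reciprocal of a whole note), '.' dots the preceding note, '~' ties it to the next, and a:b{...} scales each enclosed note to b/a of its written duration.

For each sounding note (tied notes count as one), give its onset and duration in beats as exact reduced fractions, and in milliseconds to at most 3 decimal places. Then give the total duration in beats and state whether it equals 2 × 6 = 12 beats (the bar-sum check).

1) 0.0ms=0b +4153.846ms=9b
2) 4153.846ms=9b +1384.615ms=3b
Σ=12b of 12 (130bpm 6/8) — PASS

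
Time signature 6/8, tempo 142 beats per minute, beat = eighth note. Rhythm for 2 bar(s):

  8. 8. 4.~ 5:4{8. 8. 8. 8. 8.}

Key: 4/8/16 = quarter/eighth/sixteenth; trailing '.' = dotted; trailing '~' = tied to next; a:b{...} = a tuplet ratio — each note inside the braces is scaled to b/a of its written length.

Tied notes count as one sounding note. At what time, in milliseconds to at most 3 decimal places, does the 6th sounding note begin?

note 6 onset = 48/5b = 4056.338ms

1. 0.0ms @ 0 + 633.803ms (3/2)
2. 633.803ms @ 3/2 + 633.803ms (3/2)
3. 1267.606ms @ 3 + 1774.648ms (21/5)
4. 3042.254ms @ 36/5 + 507.042ms (6/5)
5. 3549.296ms @ 42/5 + 507.042ms (6/5)
6. 4056.338ms @ 48/5 + 507.042ms (6/5)
7. 4563.38ms @ 54/5 + 507.042ms (6/5)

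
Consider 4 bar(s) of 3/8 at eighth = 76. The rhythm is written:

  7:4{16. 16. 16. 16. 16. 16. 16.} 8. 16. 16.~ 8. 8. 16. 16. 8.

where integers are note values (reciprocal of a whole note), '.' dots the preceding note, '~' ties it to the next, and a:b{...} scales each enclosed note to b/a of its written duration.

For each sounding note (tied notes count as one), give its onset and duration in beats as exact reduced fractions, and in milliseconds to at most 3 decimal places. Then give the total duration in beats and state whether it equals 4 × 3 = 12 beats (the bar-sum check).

1) 0.0ms=0b +338.346ms=3/7b
2) 338.346ms=3/7b +338.346ms=3/7b
3) 676.692ms=6/7b +338.346ms=3/7b
4) 1015.038ms=9/7b +338.346ms=3/7b
5) 1353.383ms=12/7b +338.346ms=3/7b
6) 1691.729ms=15/7b +338.346ms=3/7b
7) 2030.075ms=18/7b +338.346ms=3/7b
8) 2368.421ms=3b +1184.211ms=3/2b
9) 3552.632ms=9/2b +592.105ms=3/4b
10) 4144.737ms=21/4b +1776.316ms=9/4b
11) 5921.053ms=15/2b +1184.211ms=3/2b
12) 7105.263ms=9b +592.105ms=3/4b
13) 7697.368ms=39/4b +592.105ms=3/4b
14) 8289.474ms=21/2b +1184.211ms=3/2b
Σ=12b of 12 (76bpm 3/8) — PASS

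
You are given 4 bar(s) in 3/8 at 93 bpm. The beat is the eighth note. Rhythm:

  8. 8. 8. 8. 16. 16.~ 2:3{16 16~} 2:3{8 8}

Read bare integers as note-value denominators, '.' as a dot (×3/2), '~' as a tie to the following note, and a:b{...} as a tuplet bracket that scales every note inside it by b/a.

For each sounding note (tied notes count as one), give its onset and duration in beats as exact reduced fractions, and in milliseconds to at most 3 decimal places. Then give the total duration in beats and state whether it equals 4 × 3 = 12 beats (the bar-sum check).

1) 0.0ms=0b +967.742ms=3/2b
2) 967.742ms=3/2b +967.742ms=3/2b
3) 1935.484ms=3b +967.742ms=3/2b
4) 2903.226ms=9/2b +967.742ms=3/2b
5) 3870.968ms=6b +483.871ms=3/4b
6) 4354.839ms=27/4b +967.742ms=3/2b
7) 5322.581ms=33/4b +1451.613ms=9/4b
8) 6774.194ms=21/2b +967.742ms=3/2b
Σ=12b of 12 (93bpm 3/8) — PASS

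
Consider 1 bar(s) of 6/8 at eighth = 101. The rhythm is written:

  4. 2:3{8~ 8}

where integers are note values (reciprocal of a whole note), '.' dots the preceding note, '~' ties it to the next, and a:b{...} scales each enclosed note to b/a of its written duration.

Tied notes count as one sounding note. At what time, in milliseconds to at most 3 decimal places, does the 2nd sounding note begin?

note 2 onset = 3b = 1782.178ms

1. 0.0ms @ 0 + 1782.178ms (3)
2. 1782.178ms @ 3 + 1782.178ms (3)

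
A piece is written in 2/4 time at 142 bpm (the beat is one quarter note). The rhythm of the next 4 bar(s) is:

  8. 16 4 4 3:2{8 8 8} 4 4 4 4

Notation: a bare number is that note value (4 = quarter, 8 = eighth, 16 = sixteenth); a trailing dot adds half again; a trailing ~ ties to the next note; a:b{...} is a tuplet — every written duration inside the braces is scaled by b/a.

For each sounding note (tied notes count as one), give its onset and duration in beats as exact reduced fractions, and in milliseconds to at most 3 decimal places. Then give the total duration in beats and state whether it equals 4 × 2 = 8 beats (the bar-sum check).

1) 0.0ms=0b +316.901ms=3/4b
2) 316.901ms=3/4b +105.634ms=1/4b
3) 422.535ms=1b +422.535ms=1b
4) 845.07ms=2b +422.535ms=1b
5) 1267.606ms=3b +140.845ms=1/3b
6) 1408.451ms=10/3b +140.845ms=1/3b
7) 1549.296ms=11/3b +140.845ms=1/3b
8) 1690.141ms=4b +422.535ms=1b
9) 2112.676ms=5b +422.535ms=1b
10) 2535.211ms=6b +422.535ms=1b
11) 2957.746ms=7b +422.535ms=1b
Σ=8b of 8 (142bpm 2/4) — PASS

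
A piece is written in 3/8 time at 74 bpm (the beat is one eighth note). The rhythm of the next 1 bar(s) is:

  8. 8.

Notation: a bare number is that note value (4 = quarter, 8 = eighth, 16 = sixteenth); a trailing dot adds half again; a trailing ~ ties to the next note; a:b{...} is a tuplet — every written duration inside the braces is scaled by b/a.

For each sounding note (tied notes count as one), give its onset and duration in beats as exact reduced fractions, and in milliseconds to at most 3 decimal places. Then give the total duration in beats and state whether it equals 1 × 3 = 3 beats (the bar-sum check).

1) 0.0ms=0b +1216.216ms=3/2b
2) 1216.216ms=3/2b +1216.216ms=3/2b
Σ=3b of 3 (74bpm 3/8) — PASS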